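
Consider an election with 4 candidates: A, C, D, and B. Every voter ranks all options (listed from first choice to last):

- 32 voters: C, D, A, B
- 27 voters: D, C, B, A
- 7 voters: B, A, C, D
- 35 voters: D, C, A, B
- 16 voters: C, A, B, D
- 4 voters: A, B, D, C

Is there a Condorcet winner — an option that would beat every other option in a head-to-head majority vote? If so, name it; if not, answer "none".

D

D vs A: 94–27 for D.
D vs C: 66–55 for D.
D vs B: 94–27 for D.
D beats every other option head-to-head.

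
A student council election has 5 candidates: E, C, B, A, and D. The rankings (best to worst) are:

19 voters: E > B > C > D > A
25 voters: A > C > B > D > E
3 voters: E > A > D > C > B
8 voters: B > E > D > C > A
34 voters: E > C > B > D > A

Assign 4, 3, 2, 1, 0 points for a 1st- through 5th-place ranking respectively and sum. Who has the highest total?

E

E: 19·4 + 25·0 + 3·4 + 8·3 + 34·4 = 248
C: 19·2 + 25·3 + 3·1 + 8·1 + 34·3 = 226
B: 19·3 + 25·2 + 3·0 + 8·4 + 34·2 = 207
A: 19·0 + 25·4 + 3·3 + 8·0 + 34·0 = 109
D: 19·1 + 25·1 + 3·2 + 8·2 + 34·1 = 100
E has the highest Borda score (248).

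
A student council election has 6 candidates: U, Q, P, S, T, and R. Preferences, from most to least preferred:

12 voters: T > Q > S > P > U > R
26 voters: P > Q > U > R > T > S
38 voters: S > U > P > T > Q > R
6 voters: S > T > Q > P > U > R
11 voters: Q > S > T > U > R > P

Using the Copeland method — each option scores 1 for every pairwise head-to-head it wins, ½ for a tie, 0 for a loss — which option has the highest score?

U: beats P, T, and R; loses to Q and S → score 3.
Q: beats U, S, and R; loses to P and T → score 3.
P: beats Q, T, and R; loses to U and S → score 3.
S: beats U, P, T, and R; loses to Q → score 4.
T: beats Q and R; loses to U, P, and S → score 2.
R: loses to U, Q, P, S, and T → score 0.
S has the best pairwise record.

S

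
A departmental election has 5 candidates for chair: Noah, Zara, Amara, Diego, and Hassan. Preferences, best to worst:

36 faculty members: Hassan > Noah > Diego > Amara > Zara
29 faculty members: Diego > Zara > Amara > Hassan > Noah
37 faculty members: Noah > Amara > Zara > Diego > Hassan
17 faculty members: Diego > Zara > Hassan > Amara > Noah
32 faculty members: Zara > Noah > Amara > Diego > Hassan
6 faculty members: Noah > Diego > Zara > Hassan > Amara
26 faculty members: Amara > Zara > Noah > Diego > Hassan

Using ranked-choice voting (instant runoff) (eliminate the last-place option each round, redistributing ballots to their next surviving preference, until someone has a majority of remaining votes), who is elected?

Round 1: Noah 43, Zara 32, Amara 26, Diego 46, Hassan 36. Eliminate Amara.
Round 2: Noah 43, Zara 58, Diego 46, Hassan 36. Eliminate Hassan.
Round 3: Noah 79, Zara 58, Diego 46. Eliminate Diego.
Round 4: Noah 79, Zara 104. Zara has a majority.

Zara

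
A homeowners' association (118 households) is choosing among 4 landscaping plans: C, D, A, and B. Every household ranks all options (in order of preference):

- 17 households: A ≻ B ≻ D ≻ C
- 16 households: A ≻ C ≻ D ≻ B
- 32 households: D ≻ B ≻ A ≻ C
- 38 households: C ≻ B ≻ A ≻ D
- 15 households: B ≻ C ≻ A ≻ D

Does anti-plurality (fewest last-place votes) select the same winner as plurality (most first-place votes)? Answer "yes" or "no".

no

Anti-plurality — last-place votes: C 49, D 53, A 0, B 16. Winner: A.
Plurality — first-place votes: C 38, D 32, A 33, B 15. Winner: C.
The two methods disagree.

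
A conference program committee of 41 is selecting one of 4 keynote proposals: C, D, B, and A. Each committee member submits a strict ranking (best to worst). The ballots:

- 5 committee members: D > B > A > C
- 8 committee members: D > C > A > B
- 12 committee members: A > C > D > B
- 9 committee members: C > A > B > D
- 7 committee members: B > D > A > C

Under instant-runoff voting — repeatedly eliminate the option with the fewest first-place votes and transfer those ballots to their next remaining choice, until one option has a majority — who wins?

A

Round 1: C 9, D 13, B 7, A 12. Eliminate B.
Round 2: C 9, D 20, A 12. Eliminate C.
Round 3: D 20, A 21. A has a majority.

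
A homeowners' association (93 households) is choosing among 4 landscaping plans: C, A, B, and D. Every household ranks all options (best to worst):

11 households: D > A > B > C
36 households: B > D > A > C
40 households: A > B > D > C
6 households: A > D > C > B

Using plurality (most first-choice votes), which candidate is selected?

A

First-place votes: C 0, A 46, B 36, D 11.
A has the most first-place votes.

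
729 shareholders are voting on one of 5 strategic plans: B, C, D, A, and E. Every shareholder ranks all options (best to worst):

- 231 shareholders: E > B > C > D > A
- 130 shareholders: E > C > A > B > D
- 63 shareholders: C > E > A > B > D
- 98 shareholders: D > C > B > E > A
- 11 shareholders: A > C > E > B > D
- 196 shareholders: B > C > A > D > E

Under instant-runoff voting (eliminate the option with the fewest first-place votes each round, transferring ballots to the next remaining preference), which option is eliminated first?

Round 1: B 196, C 63, D 98, A 11, E 361. Eliminate A.

A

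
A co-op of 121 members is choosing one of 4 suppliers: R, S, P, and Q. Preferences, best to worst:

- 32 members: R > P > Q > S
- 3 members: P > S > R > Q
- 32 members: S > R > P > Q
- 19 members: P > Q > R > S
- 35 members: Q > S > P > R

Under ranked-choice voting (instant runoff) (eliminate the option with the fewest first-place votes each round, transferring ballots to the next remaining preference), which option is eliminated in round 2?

Round 1: R 32, S 32, P 22, Q 35. Eliminate P.
Round 2: R 32, S 35, Q 54. Eliminate R.

R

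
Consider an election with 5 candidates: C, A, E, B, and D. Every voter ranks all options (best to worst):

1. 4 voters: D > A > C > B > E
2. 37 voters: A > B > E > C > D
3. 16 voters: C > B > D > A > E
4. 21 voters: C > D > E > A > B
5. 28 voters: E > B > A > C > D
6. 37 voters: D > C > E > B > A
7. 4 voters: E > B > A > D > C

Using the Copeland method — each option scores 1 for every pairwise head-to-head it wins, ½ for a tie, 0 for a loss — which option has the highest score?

C: beats A, E, B, and D → score 4.
A: loses to C, E, B, and D → score 0.
E: beats A and B; loses to C and D → score 2.
B: beats A and D; loses to C and E → score 2.
D: beats A and E; loses to C and B → score 2.
C has the best pairwise record.

C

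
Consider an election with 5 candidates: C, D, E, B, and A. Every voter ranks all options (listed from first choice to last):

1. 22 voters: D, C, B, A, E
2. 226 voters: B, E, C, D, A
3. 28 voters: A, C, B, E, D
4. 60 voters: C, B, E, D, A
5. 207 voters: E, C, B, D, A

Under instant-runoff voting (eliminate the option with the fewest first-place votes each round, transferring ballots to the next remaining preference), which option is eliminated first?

Round 1: C 60, D 22, E 207, B 226, A 28. Eliminate D.

D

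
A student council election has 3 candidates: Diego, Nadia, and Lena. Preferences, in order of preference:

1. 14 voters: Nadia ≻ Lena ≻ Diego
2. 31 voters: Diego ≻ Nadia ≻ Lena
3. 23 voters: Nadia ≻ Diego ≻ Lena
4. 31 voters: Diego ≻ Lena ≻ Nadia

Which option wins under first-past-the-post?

Diego

First-place votes: Diego 62, Nadia 37, Lena 0.
Diego has the most first-place votes.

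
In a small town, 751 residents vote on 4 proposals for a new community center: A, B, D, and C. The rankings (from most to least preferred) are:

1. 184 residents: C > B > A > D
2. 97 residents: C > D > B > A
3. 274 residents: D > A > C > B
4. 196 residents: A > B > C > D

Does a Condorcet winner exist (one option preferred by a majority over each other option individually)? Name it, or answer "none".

A

A vs B: 470–281 for A.
A vs D: 380–371 for A.
A vs C: 470–281 for A.
A beats every other option head-to-head.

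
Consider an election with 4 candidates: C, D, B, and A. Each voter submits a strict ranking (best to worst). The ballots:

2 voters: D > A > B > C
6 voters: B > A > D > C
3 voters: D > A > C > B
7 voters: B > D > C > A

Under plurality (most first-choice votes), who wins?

First-place votes: C 0, D 5, B 13, A 0.
B has the most first-place votes.

B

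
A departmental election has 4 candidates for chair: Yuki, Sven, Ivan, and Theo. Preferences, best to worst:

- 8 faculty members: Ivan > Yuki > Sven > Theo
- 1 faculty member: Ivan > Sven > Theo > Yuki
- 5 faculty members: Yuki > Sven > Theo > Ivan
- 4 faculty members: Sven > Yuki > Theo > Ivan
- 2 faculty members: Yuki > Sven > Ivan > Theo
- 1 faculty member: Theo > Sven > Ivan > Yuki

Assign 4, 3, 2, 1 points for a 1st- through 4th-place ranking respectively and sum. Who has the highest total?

Yuki: 8·3 + 1·1 + 5·4 + 4·3 + 2·4 + 1·1 = 66
Sven: 8·2 + 1·3 + 5·3 + 4·4 + 2·3 + 1·3 = 59
Ivan: 8·4 + 1·4 + 5·1 + 4·1 + 2·2 + 1·2 = 51
Theo: 8·1 + 1·2 + 5·2 + 4·2 + 2·1 + 1·4 = 34
Yuki has the highest Borda score (66).

Yuki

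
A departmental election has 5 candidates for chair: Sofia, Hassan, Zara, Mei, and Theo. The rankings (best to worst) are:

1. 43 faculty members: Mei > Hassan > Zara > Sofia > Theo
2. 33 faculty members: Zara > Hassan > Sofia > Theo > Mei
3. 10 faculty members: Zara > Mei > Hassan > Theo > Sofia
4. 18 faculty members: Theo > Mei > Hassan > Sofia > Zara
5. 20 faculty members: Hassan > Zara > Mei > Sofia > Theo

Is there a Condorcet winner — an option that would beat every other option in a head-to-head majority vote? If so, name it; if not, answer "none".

none

Checking pairwise contests:
Hassan beats Sofia 124–0.
Mei beats Hassan 71–53.
Hassan beats Zara 81–43.
Zara beats Mei 63–61.
Sofia beats Theo 96–28.
Every option loses at least one head-to-head, so there is no Condorcet winner.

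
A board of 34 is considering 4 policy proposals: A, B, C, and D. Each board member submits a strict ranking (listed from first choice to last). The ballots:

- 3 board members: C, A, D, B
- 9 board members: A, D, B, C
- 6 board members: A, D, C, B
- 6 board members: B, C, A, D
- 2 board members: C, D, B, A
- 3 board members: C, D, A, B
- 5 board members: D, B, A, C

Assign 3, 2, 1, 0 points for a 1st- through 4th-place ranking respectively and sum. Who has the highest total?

A

A: 3·2 + 9·3 + 6·3 + 6·1 + 2·0 + 3·1 + 5·1 = 65
B: 3·0 + 9·1 + 6·0 + 6·3 + 2·1 + 3·0 + 5·2 = 39
C: 3·3 + 9·0 + 6·1 + 6·2 + 2·3 + 3·3 + 5·0 = 42
D: 3·1 + 9·2 + 6·2 + 6·0 + 2·2 + 3·2 + 5·3 = 58
A has the highest Borda score (65).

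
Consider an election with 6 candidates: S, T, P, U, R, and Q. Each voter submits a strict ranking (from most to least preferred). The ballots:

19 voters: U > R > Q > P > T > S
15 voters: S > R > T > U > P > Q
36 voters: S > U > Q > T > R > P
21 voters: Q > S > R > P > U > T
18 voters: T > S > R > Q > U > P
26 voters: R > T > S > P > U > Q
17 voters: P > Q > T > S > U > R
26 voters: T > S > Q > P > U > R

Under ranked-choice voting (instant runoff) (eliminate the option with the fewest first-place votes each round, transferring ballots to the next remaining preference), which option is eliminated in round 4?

R

Round 1: S 51, T 44, P 17, U 19, R 26, Q 21. Eliminate P.
Round 2: S 51, T 44, U 19, R 26, Q 38. Eliminate U.
Round 3: S 51, T 44, R 45, Q 38. Eliminate Q.
Round 4: S 72, T 61, R 45. Eliminate R.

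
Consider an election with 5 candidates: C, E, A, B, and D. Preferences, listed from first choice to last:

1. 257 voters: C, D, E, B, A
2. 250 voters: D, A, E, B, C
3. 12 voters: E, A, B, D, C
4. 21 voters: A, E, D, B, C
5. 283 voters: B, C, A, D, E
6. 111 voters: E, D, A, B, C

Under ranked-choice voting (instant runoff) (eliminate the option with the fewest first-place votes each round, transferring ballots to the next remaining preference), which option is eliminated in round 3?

C

Round 1: C 257, E 123, A 21, B 283, D 250. Eliminate A.
Round 2: C 257, E 144, B 283, D 250. Eliminate E.
Round 3: C 257, B 295, D 382. Eliminate C.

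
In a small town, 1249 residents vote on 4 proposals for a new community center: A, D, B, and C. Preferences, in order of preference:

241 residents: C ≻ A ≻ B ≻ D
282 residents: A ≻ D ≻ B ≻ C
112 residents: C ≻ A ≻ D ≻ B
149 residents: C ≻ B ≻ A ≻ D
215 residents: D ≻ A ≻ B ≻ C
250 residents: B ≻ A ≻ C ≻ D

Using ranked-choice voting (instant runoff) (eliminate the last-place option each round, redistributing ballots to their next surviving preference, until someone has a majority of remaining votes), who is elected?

Round 1: A 282, D 215, B 250, C 502. Eliminate D.
Round 2: A 497, B 250, C 502. Eliminate B.
Round 3: A 747, C 502. A has a majority.

A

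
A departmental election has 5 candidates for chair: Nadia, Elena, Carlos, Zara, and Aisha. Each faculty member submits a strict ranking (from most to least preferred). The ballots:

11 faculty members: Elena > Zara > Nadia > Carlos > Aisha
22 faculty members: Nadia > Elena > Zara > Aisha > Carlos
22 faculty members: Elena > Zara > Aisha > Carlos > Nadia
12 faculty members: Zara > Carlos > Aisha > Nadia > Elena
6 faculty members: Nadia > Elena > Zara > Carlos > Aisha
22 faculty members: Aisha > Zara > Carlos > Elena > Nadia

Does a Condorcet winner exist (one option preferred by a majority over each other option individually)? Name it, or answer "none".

Elena vs Nadia: 55–40 for Elena.
Elena vs Carlos: 61–34 for Elena.
Elena vs Zara: 61–34 for Elena.
Elena vs Aisha: 61–34 for Elena.
Elena beats every other option head-to-head.

Elena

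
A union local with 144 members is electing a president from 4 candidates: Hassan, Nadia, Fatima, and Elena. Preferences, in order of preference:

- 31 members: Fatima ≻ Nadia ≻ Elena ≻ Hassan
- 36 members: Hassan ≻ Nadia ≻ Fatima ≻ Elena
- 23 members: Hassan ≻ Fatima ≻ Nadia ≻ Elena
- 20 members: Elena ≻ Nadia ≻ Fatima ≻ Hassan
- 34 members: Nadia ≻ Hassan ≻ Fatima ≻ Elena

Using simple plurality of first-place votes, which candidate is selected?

First-place votes: Hassan 59, Nadia 34, Fatima 31, Elena 20.
Hassan has the most first-place votes.

Hassan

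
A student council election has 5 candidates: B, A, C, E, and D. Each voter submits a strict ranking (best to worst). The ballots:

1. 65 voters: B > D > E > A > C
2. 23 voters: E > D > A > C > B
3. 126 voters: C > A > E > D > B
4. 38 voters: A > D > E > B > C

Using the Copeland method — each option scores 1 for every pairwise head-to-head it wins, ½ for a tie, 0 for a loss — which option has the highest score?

A

B: loses to A, C, E, and D → score 0.
A: beats B, E, and D; ties C → score 3.5.
C: beats B; ties A, E, and D → score 2.5.
E: beats B and D; ties C; loses to A → score 2.5.
D: beats B; ties C; loses to A and E → score 1.5.
A has the best pairwise record.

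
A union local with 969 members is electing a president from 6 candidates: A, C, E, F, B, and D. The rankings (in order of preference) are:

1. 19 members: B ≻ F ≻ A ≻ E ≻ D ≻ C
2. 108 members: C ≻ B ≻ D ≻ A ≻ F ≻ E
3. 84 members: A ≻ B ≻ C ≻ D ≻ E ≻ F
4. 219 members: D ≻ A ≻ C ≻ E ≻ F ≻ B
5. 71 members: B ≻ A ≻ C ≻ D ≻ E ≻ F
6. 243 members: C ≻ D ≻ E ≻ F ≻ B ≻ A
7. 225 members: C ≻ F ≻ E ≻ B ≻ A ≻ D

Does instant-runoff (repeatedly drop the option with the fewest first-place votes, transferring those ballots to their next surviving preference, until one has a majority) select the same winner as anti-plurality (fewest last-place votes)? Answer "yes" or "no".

Instant-runoff — R1 A 84, C 576, E 0, F 0, B 90, D 219 (C winner). Winner: C.
Anti-plurality — last-place votes: A 243, C 19, E 108, F 155, B 219, D 225. Winner: C.
The two methods agree.

yes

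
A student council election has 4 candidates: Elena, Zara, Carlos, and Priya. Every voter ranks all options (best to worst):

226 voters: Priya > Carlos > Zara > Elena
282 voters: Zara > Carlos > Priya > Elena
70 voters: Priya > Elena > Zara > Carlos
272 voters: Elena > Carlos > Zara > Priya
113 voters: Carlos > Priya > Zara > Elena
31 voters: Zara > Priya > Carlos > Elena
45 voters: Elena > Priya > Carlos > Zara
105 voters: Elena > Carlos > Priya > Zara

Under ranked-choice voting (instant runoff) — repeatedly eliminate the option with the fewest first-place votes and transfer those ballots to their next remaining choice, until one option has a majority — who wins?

Priya

Round 1: Elena 422, Zara 313, Carlos 113, Priya 296. Eliminate Carlos.
Round 2: Elena 422, Zara 313, Priya 409. Eliminate Zara.
Round 3: Elena 422, Priya 722. Priya has a majority.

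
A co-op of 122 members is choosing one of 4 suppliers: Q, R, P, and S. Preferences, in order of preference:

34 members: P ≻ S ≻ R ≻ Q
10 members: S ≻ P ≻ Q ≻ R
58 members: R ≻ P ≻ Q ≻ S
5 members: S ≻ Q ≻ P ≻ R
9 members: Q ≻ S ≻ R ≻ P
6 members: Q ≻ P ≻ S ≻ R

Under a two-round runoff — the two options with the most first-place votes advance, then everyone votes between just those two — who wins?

Round 1 first-place votes: Q 15, R 58, P 34, S 15.
R and P advance.
Runoff: R is preferred to P by 67 voters; P by 55.
R wins the runoff.

R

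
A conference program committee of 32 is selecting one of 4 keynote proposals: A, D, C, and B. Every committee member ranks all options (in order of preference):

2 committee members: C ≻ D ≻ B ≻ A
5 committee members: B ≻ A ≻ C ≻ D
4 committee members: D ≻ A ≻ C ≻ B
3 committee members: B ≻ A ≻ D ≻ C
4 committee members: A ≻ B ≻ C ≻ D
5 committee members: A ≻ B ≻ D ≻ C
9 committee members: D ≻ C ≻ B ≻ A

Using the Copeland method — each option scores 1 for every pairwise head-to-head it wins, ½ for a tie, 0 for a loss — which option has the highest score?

B

A: beats D and C; loses to B → score 2.
D: beats C; loses to A and B → score 1.
C: loses to A, D, and B → score 0.
B: beats A, D, and C → score 3.
B has the best pairwise record.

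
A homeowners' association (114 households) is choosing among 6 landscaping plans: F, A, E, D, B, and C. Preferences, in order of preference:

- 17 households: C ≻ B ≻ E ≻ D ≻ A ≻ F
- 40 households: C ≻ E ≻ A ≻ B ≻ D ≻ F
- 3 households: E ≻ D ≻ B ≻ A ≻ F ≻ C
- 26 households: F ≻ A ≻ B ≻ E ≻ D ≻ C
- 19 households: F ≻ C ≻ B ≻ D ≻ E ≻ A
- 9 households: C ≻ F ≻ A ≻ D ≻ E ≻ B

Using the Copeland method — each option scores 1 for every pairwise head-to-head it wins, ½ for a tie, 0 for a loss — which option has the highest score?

F: loses to A, E, D, B, and C → score 0.
A: beats F, D, and B; loses to E and C → score 3.
E: beats F, A, and D; loses to B and C → score 3.
D: beats F; loses to A, E, B, and C → score 1.
B: beats F, E, and D; loses to A and C → score 3.
C: beats F, A, E, D, and B → score 5.
C has the best pairwise record.

C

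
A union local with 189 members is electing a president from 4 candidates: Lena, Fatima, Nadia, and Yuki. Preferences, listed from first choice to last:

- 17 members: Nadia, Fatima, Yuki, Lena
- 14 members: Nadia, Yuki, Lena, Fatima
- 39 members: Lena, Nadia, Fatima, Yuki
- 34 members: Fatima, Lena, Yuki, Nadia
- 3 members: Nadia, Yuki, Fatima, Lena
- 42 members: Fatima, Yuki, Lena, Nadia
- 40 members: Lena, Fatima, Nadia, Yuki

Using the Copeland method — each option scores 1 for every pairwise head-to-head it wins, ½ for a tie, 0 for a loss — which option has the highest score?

Fatima

Lena: beats Nadia and Yuki; loses to Fatima → score 2.
Fatima: beats Lena, Nadia, and Yuki → score 3.
Nadia: beats Yuki; loses to Lena and Fatima → score 1.
Yuki: loses to Lena, Fatima, and Nadia → score 0.
Fatima has the best pairwise record.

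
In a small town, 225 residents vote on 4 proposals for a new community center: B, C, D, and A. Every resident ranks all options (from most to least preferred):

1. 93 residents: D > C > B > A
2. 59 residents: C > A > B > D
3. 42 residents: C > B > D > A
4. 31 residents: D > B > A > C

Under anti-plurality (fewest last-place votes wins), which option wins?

B

Last-place votes: B 0, C 31, D 59, A 135.
B is ranked last by the fewest voters, so B wins.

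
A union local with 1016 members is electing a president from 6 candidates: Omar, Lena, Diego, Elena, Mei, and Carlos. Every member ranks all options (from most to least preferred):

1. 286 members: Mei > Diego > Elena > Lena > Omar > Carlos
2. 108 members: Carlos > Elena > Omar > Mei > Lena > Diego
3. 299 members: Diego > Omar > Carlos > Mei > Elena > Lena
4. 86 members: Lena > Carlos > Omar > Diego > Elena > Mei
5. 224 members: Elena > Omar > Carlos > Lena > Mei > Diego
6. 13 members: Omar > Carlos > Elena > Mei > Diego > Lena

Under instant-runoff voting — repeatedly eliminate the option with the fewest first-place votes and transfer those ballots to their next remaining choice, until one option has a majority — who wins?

Round 1: Omar 13, Lena 86, Diego 299, Elena 224, Mei 286, Carlos 108. Eliminate Omar.
Round 2: Lena 86, Diego 299, Elena 224, Mei 286, Carlos 121. Eliminate Lena.
Round 3: Diego 299, Elena 224, Mei 286, Carlos 207. Eliminate Carlos.
Round 4: Diego 385, Elena 345, Mei 286. Eliminate Mei.
Round 5: Diego 671, Elena 345. Diego has a majority.

Diego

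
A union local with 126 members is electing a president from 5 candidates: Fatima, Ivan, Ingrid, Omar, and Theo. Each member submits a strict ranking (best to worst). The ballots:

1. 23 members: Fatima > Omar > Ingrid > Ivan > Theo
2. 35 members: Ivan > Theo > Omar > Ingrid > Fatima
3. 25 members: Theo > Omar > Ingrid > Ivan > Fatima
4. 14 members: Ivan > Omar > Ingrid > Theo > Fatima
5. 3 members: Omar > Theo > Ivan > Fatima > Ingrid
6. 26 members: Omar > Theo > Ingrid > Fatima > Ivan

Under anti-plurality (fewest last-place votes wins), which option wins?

Last-place votes: Fatima 74, Ivan 26, Ingrid 3, Omar 0, Theo 23.
Omar is ranked last by the fewest voters, so Omar wins.

Omar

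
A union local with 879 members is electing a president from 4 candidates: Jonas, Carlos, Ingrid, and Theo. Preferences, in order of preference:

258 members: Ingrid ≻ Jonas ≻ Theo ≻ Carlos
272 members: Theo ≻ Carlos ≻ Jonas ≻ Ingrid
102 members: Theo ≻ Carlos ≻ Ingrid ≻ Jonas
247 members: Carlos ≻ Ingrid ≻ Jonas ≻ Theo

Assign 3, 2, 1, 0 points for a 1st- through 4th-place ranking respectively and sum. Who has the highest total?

Jonas: 258·2 + 272·1 + 102·0 + 247·1 = 1035
Carlos: 258·0 + 272·2 + 102·2 + 247·3 = 1489
Ingrid: 258·3 + 272·0 + 102·1 + 247·2 = 1370
Theo: 258·1 + 272·3 + 102·3 + 247·0 = 1380
Carlos has the highest Borda score (1489).

Carlos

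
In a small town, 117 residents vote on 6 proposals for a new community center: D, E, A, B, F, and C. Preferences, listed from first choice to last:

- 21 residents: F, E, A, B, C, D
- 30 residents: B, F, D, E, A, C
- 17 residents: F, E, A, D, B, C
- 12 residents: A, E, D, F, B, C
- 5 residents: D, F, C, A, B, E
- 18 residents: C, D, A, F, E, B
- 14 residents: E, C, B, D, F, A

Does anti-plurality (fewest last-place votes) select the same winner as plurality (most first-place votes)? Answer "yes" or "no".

yes

Anti-plurality — last-place votes: D 21, E 5, A 14, B 18, F 0, C 59. Winner: F.
Plurality — first-place votes: D 5, E 14, A 12, B 30, F 38, C 18. Winner: F.
The two methods agree.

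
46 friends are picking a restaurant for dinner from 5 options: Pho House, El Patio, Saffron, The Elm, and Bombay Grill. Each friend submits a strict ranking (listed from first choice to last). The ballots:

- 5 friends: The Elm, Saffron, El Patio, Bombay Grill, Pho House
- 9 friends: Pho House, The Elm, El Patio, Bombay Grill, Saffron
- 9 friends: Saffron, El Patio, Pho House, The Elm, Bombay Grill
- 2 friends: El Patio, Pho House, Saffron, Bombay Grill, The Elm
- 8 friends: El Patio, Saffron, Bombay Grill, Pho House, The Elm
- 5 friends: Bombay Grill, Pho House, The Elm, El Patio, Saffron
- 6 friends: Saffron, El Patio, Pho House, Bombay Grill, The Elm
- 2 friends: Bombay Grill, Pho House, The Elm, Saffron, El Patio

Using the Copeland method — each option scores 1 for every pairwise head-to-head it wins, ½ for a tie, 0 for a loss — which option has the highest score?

Pho House: beats The Elm and Bombay Grill; loses to El Patio and Saffron → score 2.
El Patio: beats Pho House, Saffron, The Elm, and Bombay Grill → score 4.
Saffron: beats Pho House, The Elm, and Bombay Grill; loses to El Patio → score 3.
The Elm: ties Bombay Grill; loses to Pho House, El Patio, and Saffron → score 0.5.
Bombay Grill: ties The Elm; loses to Pho House, El Patio, and Saffron → score 0.5.
El Patio has the best pairwise record.

El Patio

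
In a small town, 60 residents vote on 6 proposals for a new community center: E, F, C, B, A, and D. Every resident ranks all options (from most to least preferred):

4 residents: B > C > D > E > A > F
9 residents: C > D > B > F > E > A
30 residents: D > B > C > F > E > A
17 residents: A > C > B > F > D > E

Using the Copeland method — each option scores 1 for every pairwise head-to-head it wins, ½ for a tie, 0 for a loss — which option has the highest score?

D

E: beats A; loses to F, C, B, and D → score 1.
F: beats E and A; loses to C, B, and D → score 2.
C: beats E, F, and A; ties D; loses to B → score 3.5.
B: beats E, F, C, and A; loses to D → score 4.
A: loses to E, F, C, B, and D → score 0.
D: beats E, F, B, and A; ties C → score 4.5.
D has the best pairwise record.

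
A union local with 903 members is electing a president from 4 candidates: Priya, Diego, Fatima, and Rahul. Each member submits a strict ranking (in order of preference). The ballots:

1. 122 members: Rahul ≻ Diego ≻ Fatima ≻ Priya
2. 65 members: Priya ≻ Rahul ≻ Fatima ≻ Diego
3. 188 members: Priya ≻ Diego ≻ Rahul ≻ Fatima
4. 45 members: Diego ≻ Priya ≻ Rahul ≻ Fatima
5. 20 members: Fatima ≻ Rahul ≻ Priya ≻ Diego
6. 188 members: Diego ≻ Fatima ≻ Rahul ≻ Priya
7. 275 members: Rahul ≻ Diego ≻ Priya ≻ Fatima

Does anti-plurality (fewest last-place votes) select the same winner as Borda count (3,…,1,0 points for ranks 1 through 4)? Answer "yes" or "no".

Anti-plurality — last-place votes: Priya 310, Diego 85, Fatima 508, Rahul 0. Winner: Rahul.
Borda — scores: Priya 1144, Diego 1869, Fatima 623, Rahul 1782. Winner: Diego.
The two methods disagree.

no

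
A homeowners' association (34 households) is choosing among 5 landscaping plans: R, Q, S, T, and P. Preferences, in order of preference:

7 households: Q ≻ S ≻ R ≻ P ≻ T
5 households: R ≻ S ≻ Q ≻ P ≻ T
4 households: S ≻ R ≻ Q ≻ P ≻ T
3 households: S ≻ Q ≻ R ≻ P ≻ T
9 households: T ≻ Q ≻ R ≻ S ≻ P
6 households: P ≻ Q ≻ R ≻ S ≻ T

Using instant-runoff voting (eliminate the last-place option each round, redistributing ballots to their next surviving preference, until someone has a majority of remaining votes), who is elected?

Q

Round 1: R 5, Q 7, S 7, T 9, P 6. Eliminate R.
Round 2: Q 7, S 12, T 9, P 6. Eliminate P.
Round 3: Q 13, S 12, T 9. Eliminate T.
Round 4: Q 22, S 12. Q has a majority.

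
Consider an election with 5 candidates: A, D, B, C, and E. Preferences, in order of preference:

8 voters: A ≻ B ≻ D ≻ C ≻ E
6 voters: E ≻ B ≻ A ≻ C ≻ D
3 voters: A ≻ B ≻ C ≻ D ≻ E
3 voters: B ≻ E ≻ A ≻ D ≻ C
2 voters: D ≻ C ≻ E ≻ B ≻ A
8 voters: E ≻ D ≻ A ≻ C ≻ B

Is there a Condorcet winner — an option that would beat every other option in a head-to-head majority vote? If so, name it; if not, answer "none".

E vs A: 19–11 for E.
E vs D: 17–13 for E.
E vs B: 16–14 for E.
E vs C: 17–13 for E.
E beats every other option head-to-head.

E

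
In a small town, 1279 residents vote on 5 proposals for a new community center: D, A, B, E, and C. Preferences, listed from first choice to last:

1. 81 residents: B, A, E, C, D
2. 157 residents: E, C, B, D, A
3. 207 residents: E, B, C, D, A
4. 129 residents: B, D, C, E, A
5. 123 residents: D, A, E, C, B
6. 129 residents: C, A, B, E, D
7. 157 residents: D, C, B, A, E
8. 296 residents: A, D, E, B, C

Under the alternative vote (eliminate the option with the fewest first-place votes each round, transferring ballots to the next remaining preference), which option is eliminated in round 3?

E

Round 1: D 280, A 296, B 210, E 364, C 129. Eliminate C.
Round 2: D 280, A 425, B 210, E 364. Eliminate B.
Round 3: D 409, A 506, E 364. Eliminate E.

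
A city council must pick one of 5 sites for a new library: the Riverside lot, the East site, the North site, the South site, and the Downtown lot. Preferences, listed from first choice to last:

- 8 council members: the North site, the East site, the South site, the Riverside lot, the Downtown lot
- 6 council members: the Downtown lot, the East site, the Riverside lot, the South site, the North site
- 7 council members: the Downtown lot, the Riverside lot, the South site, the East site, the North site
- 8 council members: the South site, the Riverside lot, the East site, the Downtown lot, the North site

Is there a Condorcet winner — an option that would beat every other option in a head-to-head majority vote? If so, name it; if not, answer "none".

the South site vs the Riverside lot: 16–13 for the South site.
the South site vs the East site: 15–14 for the South site.
the South site vs the North site: 21–8 for the South site.
the South site vs the Downtown lot: 16–13 for the South site.
the South site beats every other option head-to-head.

the South site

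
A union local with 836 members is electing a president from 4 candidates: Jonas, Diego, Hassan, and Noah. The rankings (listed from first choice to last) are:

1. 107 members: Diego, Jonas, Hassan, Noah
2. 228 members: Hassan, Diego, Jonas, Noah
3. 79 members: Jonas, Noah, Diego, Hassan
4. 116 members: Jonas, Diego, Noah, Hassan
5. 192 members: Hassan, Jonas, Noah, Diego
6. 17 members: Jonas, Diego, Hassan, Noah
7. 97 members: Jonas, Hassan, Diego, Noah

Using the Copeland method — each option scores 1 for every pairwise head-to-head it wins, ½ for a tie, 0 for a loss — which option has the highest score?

Hassan

Jonas: beats Diego and Noah; loses to Hassan → score 2.
Diego: beats Noah; loses to Jonas and Hassan → score 1.
Hassan: beats Jonas, Diego, and Noah → score 3.
Noah: loses to Jonas, Diego, and Hassan → score 0.
Hassan has the best pairwise record.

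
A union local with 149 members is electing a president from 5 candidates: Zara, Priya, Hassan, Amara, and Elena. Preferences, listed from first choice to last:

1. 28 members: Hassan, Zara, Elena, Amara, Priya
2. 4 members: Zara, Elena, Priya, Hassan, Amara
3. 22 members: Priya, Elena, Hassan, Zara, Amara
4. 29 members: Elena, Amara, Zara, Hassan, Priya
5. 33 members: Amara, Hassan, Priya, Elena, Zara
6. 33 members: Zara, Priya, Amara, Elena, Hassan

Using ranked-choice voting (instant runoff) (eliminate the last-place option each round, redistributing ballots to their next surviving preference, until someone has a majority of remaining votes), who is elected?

Round 1: Zara 37, Priya 22, Hassan 28, Amara 33, Elena 29. Eliminate Priya.
Round 2: Zara 37, Hassan 28, Amara 33, Elena 51. Eliminate Hassan.
Round 3: Zara 65, Amara 33, Elena 51. Eliminate Amara.
Round 4: Zara 65, Elena 84. Elena has a majority.

Elena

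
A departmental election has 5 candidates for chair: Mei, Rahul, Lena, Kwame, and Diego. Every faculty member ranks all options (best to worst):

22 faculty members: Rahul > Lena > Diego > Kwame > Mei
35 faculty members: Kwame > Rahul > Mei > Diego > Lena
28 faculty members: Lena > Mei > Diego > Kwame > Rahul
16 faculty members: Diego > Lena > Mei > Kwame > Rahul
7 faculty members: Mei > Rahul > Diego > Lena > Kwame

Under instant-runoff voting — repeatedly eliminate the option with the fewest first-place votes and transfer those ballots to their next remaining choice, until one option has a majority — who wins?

Round 1: Mei 7, Rahul 22, Lena 28, Kwame 35, Diego 16. Eliminate Mei.
Round 2: Rahul 29, Lena 28, Kwame 35, Diego 16. Eliminate Diego.
Round 3: Rahul 29, Lena 44, Kwame 35. Eliminate Rahul.
Round 4: Lena 73, Kwame 35. Lena has a majority.

Lena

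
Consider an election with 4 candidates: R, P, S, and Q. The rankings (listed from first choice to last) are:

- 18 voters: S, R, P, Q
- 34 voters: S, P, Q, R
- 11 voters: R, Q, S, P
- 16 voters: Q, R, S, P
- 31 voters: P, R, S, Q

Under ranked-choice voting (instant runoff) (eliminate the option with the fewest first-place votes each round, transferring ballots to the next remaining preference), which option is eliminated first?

Round 1: R 11, P 31, S 52, Q 16. Eliminate R.

R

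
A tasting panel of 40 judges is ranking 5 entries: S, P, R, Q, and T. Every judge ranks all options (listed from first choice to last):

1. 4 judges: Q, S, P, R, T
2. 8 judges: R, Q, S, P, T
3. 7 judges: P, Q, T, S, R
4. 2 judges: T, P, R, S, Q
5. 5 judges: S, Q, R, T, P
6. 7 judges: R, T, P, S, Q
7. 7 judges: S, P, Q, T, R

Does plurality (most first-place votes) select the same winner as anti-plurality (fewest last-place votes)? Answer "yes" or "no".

no

Plurality — first-place votes: S 12, P 7, R 15, Q 4, T 2. Winner: R.
Anti-plurality — last-place votes: S 0, P 5, R 14, Q 9, T 12. Winner: S.
The two methods disagree.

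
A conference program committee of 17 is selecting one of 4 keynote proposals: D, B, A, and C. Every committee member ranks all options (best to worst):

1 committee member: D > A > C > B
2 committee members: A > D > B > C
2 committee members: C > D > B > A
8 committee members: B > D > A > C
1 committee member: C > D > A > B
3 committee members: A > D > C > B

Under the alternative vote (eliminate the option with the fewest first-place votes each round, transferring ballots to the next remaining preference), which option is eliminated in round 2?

C

Round 1: D 1, B 8, A 5, C 3. Eliminate D.
Round 2: B 8, A 6, C 3. Eliminate C.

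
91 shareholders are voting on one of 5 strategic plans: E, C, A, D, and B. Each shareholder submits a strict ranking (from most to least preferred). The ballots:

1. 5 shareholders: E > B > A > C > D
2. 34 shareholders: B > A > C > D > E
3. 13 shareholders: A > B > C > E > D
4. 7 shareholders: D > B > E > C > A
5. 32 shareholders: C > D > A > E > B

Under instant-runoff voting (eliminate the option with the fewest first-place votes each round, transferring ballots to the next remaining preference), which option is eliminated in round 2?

D

Round 1: E 5, C 32, A 13, D 7, B 34. Eliminate E.
Round 2: C 32, A 13, D 7, B 39. Eliminate D.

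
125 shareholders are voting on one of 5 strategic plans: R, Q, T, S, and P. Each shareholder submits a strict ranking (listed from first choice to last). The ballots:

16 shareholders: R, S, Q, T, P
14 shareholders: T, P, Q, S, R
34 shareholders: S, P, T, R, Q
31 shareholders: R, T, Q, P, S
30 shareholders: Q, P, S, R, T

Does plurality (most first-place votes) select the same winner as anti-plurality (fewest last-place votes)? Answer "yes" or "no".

yes

Plurality — first-place votes: R 47, Q 30, T 14, S 34, P 0. Winner: R.
Anti-plurality — last-place votes: R 14, Q 34, T 30, S 31, P 16. Winner: R.
The two methods agree.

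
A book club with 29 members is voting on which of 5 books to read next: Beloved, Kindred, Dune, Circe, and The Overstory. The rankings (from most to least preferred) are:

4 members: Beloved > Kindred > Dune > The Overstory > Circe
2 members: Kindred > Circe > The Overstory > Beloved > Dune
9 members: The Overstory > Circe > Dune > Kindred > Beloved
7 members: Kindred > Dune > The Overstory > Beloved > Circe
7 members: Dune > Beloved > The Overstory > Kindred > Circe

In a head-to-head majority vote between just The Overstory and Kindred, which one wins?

The Overstory

Voters preferring The Overstory to Kindred: 16; preferring Kindred to The Overstory: 13.
The Overstory wins the head-to-head.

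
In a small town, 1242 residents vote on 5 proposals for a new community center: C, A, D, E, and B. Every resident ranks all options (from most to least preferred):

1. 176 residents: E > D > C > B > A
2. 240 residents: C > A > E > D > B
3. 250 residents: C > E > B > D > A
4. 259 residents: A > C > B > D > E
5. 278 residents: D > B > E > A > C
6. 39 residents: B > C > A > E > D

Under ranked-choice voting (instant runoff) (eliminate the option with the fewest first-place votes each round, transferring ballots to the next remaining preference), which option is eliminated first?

Round 1: C 490, A 259, D 278, E 176, B 39. Eliminate B.

B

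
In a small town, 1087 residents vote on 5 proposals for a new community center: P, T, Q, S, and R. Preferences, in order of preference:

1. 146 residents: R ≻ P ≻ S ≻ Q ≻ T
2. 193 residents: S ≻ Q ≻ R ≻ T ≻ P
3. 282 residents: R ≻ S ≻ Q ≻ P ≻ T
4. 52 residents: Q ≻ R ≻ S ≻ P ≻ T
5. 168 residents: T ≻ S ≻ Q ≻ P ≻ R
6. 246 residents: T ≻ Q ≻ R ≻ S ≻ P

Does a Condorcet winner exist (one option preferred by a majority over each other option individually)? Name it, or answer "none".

none

Checking pairwise contests:
T beats P 607–480.
Q beats T 673–414.
S beats Q 789–298.
R beats S 726–361.
Q beats R 659–428.
Every option loses at least one head-to-head, so there is no Condorcet winner.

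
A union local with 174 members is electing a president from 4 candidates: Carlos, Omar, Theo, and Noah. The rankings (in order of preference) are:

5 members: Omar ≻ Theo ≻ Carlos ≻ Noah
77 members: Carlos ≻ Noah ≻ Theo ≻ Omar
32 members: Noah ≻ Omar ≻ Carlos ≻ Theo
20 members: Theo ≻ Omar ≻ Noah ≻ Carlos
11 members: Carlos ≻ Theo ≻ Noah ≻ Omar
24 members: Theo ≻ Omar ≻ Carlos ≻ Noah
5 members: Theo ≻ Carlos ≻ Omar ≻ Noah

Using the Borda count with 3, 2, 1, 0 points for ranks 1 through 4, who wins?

Carlos: 5·1 + 77·3 + 32·1 + 20·0 + 11·3 + 24·1 + 5·2 = 335
Omar: 5·3 + 77·0 + 32·2 + 20·2 + 11·0 + 24·2 + 5·1 = 172
Theo: 5·2 + 77·1 + 32·0 + 20·3 + 11·2 + 24·3 + 5·3 = 256
Noah: 5·0 + 77·2 + 32·3 + 20·1 + 11·1 + 24·0 + 5·0 = 281
Carlos has the highest Borda score (335).

Carlos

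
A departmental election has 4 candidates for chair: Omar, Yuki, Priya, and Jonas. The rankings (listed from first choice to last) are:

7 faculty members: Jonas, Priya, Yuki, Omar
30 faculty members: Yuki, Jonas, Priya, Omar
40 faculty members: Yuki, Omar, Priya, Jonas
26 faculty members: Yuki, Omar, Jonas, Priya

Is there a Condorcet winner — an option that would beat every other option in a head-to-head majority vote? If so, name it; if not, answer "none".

Yuki vs Omar: 103–0 for Yuki.
Yuki vs Priya: 96–7 for Yuki.
Yuki vs Jonas: 96–7 for Yuki.
Yuki beats every other option head-to-head.

Yuki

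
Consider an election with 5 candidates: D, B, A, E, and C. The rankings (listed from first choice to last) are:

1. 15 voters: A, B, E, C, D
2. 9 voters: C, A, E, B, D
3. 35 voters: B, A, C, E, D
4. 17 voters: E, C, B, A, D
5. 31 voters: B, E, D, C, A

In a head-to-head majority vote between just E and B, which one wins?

Voters preferring E to B: 26; preferring B to E: 81.
B wins the head-to-head.

B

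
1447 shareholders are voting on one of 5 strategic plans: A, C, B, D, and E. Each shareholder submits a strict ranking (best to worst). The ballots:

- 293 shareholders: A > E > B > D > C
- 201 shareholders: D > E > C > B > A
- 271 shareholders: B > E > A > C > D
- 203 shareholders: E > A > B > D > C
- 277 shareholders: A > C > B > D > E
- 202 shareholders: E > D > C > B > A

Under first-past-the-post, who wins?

First-place votes: A 570, C 0, B 271, D 201, E 405.
A has the most first-place votes.

A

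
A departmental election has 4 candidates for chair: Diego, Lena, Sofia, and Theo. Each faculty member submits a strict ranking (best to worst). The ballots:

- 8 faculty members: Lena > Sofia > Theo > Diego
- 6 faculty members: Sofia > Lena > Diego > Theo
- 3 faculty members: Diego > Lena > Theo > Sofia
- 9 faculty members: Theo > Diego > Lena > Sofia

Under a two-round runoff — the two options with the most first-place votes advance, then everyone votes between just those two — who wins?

Lena

Round 1 first-place votes: Diego 3, Lena 8, Sofia 6, Theo 9.
Theo and Lena advance.
Runoff: Theo is preferred to Lena by 9 voters; Lena by 17.
Lena wins the runoff.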